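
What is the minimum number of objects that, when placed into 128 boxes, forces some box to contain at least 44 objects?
n = (44 − 1)·128 + 1 = 5505

By the generalised pigeonhole principle, to guarantee some box contains ≥ r objects we need more than (r − 1) · k objects total. Threshold: n = (r − 1) · k + 1. With r = 44 and k = 128: n = 43 · 128 + 1 = 5504 + 1 = 5505. For n = 5504 = 43 · 128, we can put exactly 43 objects in every box, avoiding 44 in any single one — so 5505 is tight.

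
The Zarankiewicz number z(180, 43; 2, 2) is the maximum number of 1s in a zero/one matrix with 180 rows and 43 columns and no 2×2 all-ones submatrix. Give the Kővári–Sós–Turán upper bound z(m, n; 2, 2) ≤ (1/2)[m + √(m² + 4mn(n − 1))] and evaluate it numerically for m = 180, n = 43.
z(180, 43; 2, 2) ≤ (1/2)[180 + √(180² + 4·180·43·42)] = (1/2)[180 + √1332720] = 667.2175

Kővári–Sós–Turán: let r_1, ..., r_180 be the row sums and z = Σ r_i the total number of 1s. Each pair of columns can share at most one row with both entries 1 (else a 2×2 all-ones block appears), so Σ_i C(r_i, 2) ≤ C(43, 2) = 903. By convexity Σ_i C(r_i, 2) ≥ 180·C(z/180, 2) = z(z − 180)/(2·180), giving z² − 180z − 180·43·42 ≤ 0 and hence z ≤ (1/2)[180 + √(32400 + 4·325080)] = (1/2)[180 + √1332720] ≈ (1/2)(180 + 1154.4349) = 667.2175.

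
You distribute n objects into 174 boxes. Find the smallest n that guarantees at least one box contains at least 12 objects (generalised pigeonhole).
n = (12 − 1)·174 + 1 = 1915

By the generalised pigeonhole principle, to guarantee some box contains ≥ r objects we need more than (r − 1) · k objects total. Threshold: n = (r − 1) · k + 1. With r = 12 and k = 174: n = 11 · 174 + 1 = 1914 + 1 = 1915. For n = 1914 = 11 · 174, we can put exactly 11 objects in every box, avoiding 12 in any single one — so 1915 is tight.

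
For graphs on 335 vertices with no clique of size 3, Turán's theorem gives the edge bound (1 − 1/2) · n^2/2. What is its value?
Turán density bound = (1/2) · 335^2/2 = 112225/4 ≈ 28056.25

Turán's theorem: ex(n, K_{r+1}) is achieved by the complete r-partite Turán graph T(n, r) with parts as balanced as possible, and is at most (1 − 1/r) · n^2/2. For r = 2, n = 335: the density bound is (1/2) · 112225/2 = 112225/4 ≈ 28056.25. The integer-valued extremum is e(T(335, 2)) = 28056, which is strictly less than the density bound 112225/4 since 2 ∤ 335 (the parts of T(335, 2) cannot all be equal).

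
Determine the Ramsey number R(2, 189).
R(2, 189) = 189

R(2, k) = k for all k ≥ 2: in a 2-colouring of K_k, either some edge is red (a red K_2) or all edges are blue (a blue K_k). And K_{188} coloured all-blue has no blue K_189, so R(2, 189) > 188. Hence R(2, 189) = 189.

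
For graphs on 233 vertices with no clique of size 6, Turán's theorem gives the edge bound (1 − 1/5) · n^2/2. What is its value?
Turán density bound = (4/5) · 233^2/2 = 108578/5 ≈ 21715.6

Turán's theorem: ex(n, K_{r+1}) is achieved by the complete r-partite Turán graph T(n, r) with parts as balanced as possible, and is at most (1 − 1/r) · n^2/2. For r = 5, n = 233: the density bound is (4/5) · 54289/2 = 108578/5 ≈ 21715.6. The integer-valued extremum is e(T(233, 5)) = 21715, which is strictly less than the density bound 108578/5 since 5 ∤ 233 (the parts of T(233, 5) cannot all be equal).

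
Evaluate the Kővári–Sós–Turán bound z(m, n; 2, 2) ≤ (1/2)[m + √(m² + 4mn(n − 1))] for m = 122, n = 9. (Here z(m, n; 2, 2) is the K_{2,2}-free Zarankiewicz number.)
z(122, 9; 2, 2) ≤ (1/2)[122 + √(122² + 4·122·9·8)] = (1/2)[122 + √50020] = 172.8258

Kővári–Sós–Turán: let r_1, ..., r_122 be the row sums and z = Σ r_i the total number of 1s. Each pair of columns can share at most one row with both entries 1 (else a 2×2 all-ones block appears), so Σ_i C(r_i, 2) ≤ C(9, 2) = 36. By convexity Σ_i C(r_i, 2) ≥ 122·C(z/122, 2) = z(z − 122)/(2·122), giving z² − 122z − 122·9·8 ≤ 0 and hence z ≤ (1/2)[122 + √(14884 + 4·8784)] = (1/2)[122 + √50020] ≈ (1/2)(122 + 223.6515) = 172.8258.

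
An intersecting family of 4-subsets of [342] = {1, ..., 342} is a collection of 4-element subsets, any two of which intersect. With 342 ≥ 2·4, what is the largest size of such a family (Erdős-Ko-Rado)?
max |F| = C(341, 3) = 6550610

Erdős-Ko-Rado (1961): when n ≥ 2k, max |F| = C(n−1, k−1). The bound is attained by the star {A : i ∈ A} for any fixed i ∈ [n]. Here C(342−1, 4−1) = C(341, 3) = 6550610.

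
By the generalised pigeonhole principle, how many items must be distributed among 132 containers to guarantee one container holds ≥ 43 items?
n = (43 − 1)·132 + 1 = 5545

By the generalised pigeonhole principle, to guarantee some box contains ≥ r objects we need more than (r − 1) · k objects total. Threshold: n = (r − 1) · k + 1. With r = 43 and k = 132: n = 42 · 132 + 1 = 5544 + 1 = 5545. For n = 5544 = 42 · 132, we can put exactly 42 objects in every box, avoiding 43 in any single one — so 5545 is tight.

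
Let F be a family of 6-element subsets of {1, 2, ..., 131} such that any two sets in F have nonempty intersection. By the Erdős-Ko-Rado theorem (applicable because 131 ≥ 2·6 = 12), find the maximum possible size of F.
max |F| = C(130, 5) = 286243776

Erdős-Ko-Rado (1961): when n ≥ 2k, max |F| = C(n−1, k−1). The bound is attained by the star {A : i ∈ A} for any fixed i ∈ [n]. Here C(131−1, 6−1) = C(130, 5) = 286243776.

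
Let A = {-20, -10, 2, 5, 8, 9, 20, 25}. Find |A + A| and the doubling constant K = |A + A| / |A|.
K = |A + A| / |A| = 34/8 = 17/4

Enumerate A + A = {a + b : a, b ∈ A}. With |A| = 8, there are |A|^2 = 64 ordered sum pairs; collecting distinct values, A + A = {-40, -30, -20, -18, -15, -12, -11, -8, -5, -2, -1, 0, 4, 5, 7, 10, 11, 13, 14, 15, 16, 17, 18, 22, 25, 27, 28, 29, 30, 33, 34, 40, 45, 50}, so |A + A| = 34. Thus K = 34/8 = 17/4. For comparison, the minimum possible |A + A| over all 8-element sets is 2·8 − 1 = 15 (so min K = 15/8), attained only by arithmetic progressions.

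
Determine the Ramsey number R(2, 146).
R(2, 146) = 146

R(2, k) = k for all k ≥ 2: in a 2-colouring of K_k, either some edge is red (a red K_2) or all edges are blue (a blue K_k). And K_{145} coloured all-blue has no blue K_146, so R(2, 146) > 145. Hence R(2, 146) = 146.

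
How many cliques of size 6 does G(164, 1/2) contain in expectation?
E[# K_6] = C(164, 6) · (1/2)^C(6, 2) = 24635248848 / 2^15 = 1539703053/2048 ≈ 751808.131348

For each 6-subset S of vertices (there are C(164, 6) = 24635248848 such S), let X_S = 1 if S induces a K_6 (all C(6, 2) = 15 edges present). Then P(X_S = 1) = (1/2)^15 = 1/32768. By linearity of expectation, E[# K_6] = C(164, 6) · (1/2)^15 = 24635248848 / 32768 = 1539703053/2048 ≈ 751808.131348.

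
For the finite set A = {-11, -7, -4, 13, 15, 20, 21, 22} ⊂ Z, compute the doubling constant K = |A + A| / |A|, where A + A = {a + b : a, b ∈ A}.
K = |A + A| / |A| = 32/8 = 4

Enumerate A + A = {a + b : a, b ∈ A}. With |A| = 8, there are |A|^2 = 64 ordered sum pairs; collecting distinct values, A + A = {-22, -18, -15, -14, -11, -8, 2, 4, 6, 8, 9, 10, 11, 13, 14, 15, 16, 17, 18, 26, 28, 30, 33, 34, 35, 36, 37, 40, 41, 42, 43, 44}, so |A + A| = 32. Thus K = 32/8 = 4. For comparison, the minimum possible |A + A| over all 8-element sets is 2·8 − 1 = 15 (so min K = 15/8), attained only by arithmetic progressions.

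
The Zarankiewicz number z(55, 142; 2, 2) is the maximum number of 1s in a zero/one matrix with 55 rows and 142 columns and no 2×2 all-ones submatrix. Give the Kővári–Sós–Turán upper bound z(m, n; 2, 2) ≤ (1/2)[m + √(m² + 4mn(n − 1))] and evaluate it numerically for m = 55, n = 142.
z(55, 142; 2, 2) ≤ (1/2)[55 + √(55² + 4·55·142·141)] = (1/2)[55 + √4407865] = 1077.2458

Kővári–Sós–Turán: let r_1, ..., r_55 be the row sums and z = Σ r_i the total number of 1s. Each pair of columns can share at most one row with both entries 1 (else a 2×2 all-ones block appears), so Σ_i C(r_i, 2) ≤ C(142, 2) = 10011. By convexity Σ_i C(r_i, 2) ≥ 55·C(z/55, 2) = z(z − 55)/(2·55), giving z² − 55z − 55·142·141 ≤ 0 and hence z ≤ (1/2)[55 + √(3025 + 4·1101210)] = (1/2)[55 + √4407865] ≈ (1/2)(55 + 2099.4916) = 1077.2458.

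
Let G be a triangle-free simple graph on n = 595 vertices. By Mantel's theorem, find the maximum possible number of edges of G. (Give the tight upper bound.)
ex(595, K_3) = ⌊595^2/4⌋ = 88506

Mantel (1907): a triangle-free graph on n vertices has at most ⌊n^2/4⌋ edges, with equality for the complete bipartite graph K_{⌊n/2⌋, ⌈n/2⌉}. For n = 595: ⌊595^2/4⌋ = ⌊354025/4⌋ = 88506. The extremal graph is K_{297, 298}, which has 297·298 = 88506 edges.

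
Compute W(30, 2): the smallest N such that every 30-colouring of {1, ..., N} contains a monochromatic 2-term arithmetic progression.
W(30, 2) = 30 + 1 = 31

A 2-term AP is any pair of integers, so a monochromatic 2-AP exists iff some colour is used at least twice. With 30 colours, the colouring i ↦ i on {1, ..., 30} uses each colour once, avoiding any monochromatic pair, so W(30, 2) > 30. For {1, ..., 31}, pigeonhole forces two integers of the same colour, which form a monochromatic 2-AP. Hence W(30, 2) = 31.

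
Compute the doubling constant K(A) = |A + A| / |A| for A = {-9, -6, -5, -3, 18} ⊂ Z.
K = |A + A| / |A| = 14/5

Enumerate A + A = {a + b : a, b ∈ A}. With |A| = 5, there are |A|^2 = 25 ordered sum pairs; collecting distinct values, A + A = {-18, -15, -14, -12, -11, -10, -9, -8, -6, 9, 12, 13, 15, 36}, so |A + A| = 14. Thus K = 14/5. For comparison, the minimum possible |A + A| over all 5-element sets is 2·5 − 1 = 9 (so min K = 9/5), attained only by arithmetic progressions.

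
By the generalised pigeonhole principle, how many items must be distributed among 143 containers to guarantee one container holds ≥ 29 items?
n = (29 − 1)·143 + 1 = 4005

By the generalised pigeonhole principle, to guarantee some box contains ≥ r objects we need more than (r − 1) · k objects total. Threshold: n = (r − 1) · k + 1. With r = 29 and k = 143: n = 28 · 143 + 1 = 4004 + 1 = 4005. For n = 4004 = 28 · 143, we can put exactly 28 objects in every box, avoiding 29 in any single one — so 4005 is tight.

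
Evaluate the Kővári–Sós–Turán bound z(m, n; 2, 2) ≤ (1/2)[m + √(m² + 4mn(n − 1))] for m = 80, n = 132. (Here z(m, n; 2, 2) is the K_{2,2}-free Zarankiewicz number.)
z(80, 132; 2, 2) ≤ (1/2)[80 + √(80² + 4·80·132·131)] = (1/2)[80 + √5539840] = 1216.8432

Kővári–Sós–Turán: let r_1, ..., r_80 be the row sums and z = Σ r_i the total number of 1s. Each pair of columns can share at most one row with both entries 1 (else a 2×2 all-ones block appears), so Σ_i C(r_i, 2) ≤ C(132, 2) = 8646. By convexity Σ_i C(r_i, 2) ≥ 80·C(z/80, 2) = z(z − 80)/(2·80), giving z² − 80z − 80·132·131 ≤ 0 and hence z ≤ (1/2)[80 + √(6400 + 4·1383360)] = (1/2)[80 + √5539840] ≈ (1/2)(80 + 2353.6865) = 1216.8432.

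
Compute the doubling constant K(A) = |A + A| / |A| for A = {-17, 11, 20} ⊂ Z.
K = |A + A| / |A| = 6/3 = 2

Enumerate A + A = {a + b : a, b ∈ A}. With |A| = 3, there are |A|^2 = 9 ordered sum pairs; collecting distinct values, A + A = {-34, -6, 3, 22, 31, 40}, so |A + A| = 6. Thus K = 6/3 = 2. For comparison, the minimum possible |A + A| over all 3-element sets is 2·3 − 1 = 5 (so min K = 5/3), attained only by arithmetic progressions.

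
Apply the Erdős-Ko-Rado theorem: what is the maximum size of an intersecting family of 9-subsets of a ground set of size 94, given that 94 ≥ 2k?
max |F| = C(93, 8) = 101841441273

Erdős-Ko-Rado (1961): when n ≥ 2k, max |F| = C(n−1, k−1). The bound is attained by the star {A : i ∈ A} for any fixed i ∈ [n]. Here C(94−1, 9−1) = C(93, 8) = 101841441273.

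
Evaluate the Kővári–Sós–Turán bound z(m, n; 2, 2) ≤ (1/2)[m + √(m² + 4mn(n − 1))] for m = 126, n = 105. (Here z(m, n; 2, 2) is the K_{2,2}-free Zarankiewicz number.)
z(126, 105; 2, 2) ≤ (1/2)[126 + √(126² + 4·126·105·104)] = (1/2)[126 + √5519556] = 1237.6868

Kővári–Sós–Turán: let r_1, ..., r_126 be the row sums and z = Σ r_i the total number of 1s. Each pair of columns can share at most one row with both entries 1 (else a 2×2 all-ones block appears), so Σ_i C(r_i, 2) ≤ C(105, 2) = 5460. By convexity Σ_i C(r_i, 2) ≥ 126·C(z/126, 2) = z(z − 126)/(2·126), giving z² − 126z − 126·105·104 ≤ 0 and hence z ≤ (1/2)[126 + √(15876 + 4·1375920)] = (1/2)[126 + √5519556] ≈ (1/2)(126 + 2349.3735) = 1237.6868.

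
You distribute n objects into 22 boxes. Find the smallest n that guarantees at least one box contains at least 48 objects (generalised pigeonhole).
n = (48 − 1)·22 + 1 = 1035

By the generalised pigeonhole principle, to guarantee some box contains ≥ r objects we need more than (r − 1) · k objects total. Threshold: n = (r − 1) · k + 1. With r = 48 and k = 22: n = 47 · 22 + 1 = 1034 + 1 = 1035. For n = 1034 = 47 · 22, we can put exactly 47 objects in every box, avoiding 48 in any single one — so 1035 is tight.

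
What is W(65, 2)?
W(65, 2) = 65 + 1 = 66

A 2-term AP is any pair of integers, so a monochromatic 2-AP exists iff some colour is used at least twice. With 65 colours, the colouring i ↦ i on {1, ..., 65} uses each colour once, avoiding any monochromatic pair, so W(65, 2) > 65. For {1, ..., 66}, pigeonhole forces two integers of the same colour, which form a monochromatic 2-AP. Hence W(65, 2) = 66.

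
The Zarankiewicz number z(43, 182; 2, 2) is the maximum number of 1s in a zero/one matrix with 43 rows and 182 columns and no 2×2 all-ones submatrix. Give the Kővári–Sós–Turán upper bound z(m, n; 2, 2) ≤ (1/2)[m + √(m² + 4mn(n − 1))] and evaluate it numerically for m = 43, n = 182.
z(43, 182; 2, 2) ≤ (1/2)[43 + √(43² + 4·43·182·181)] = (1/2)[43 + √5667873] = 1211.8648

Kővári–Sós–Turán: let r_1, ..., r_43 be the row sums and z = Σ r_i the total number of 1s. Each pair of columns can share at most one row with both entries 1 (else a 2×2 all-ones block appears), so Σ_i C(r_i, 2) ≤ C(182, 2) = 16471. By convexity Σ_i C(r_i, 2) ≥ 43·C(z/43, 2) = z(z − 43)/(2·43), giving z² − 43z − 43·182·181 ≤ 0 and hence z ≤ (1/2)[43 + √(1849 + 4·1416506)] = (1/2)[43 + √5667873] ≈ (1/2)(43 + 2380.7295) = 1211.8648.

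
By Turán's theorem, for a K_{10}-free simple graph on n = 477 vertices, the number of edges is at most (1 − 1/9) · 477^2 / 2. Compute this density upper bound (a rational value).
Turán density bound = (8/9) · 477^2/2 = 101124

Turán's theorem: ex(n, K_{r+1}) is achieved by the complete r-partite Turán graph T(n, r) with parts as balanced as possible, and is at most (1 − 1/r) · n^2/2. For r = 9, n = 477: the density bound is (8/9) · 227529/2 = 101124. Since 9 ∣ 477, the Turán graph T(477, 9) has parts of equal size 53, and its edge count e(T(477, 9)) = 101124 attains the density bound exactly.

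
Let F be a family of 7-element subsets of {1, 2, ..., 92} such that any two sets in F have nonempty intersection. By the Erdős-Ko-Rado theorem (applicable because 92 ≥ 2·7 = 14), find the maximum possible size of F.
max |F| = C(91, 6) = 666563898

The Erdős-Ko-Rado theorem states: for n ≥ 2k, an intersecting family of k-subsets of an n-element set has size at most C(n − 1, k − 1), with equality for 'star' families {A ⊆ [n] : |A| = k, i ∈ A} (fix an element i). For n = 92, k = 7: C(91, 6) = 666563898.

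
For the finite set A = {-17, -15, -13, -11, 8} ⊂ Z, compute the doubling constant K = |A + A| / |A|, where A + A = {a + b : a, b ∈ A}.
K = |A + A| / |A| = 12/5

Enumerate A + A = {a + b : a, b ∈ A}. With |A| = 5, there are |A|^2 = 25 ordered sum pairs; collecting distinct values, A + A = {-34, -32, -30, -28, -26, -24, -22, -9, -7, -5, -3, 16}, so |A + A| = 12. Thus K = 12/5. For comparison, the minimum possible |A + A| over all 5-element sets is 2·5 − 1 = 9 (so min K = 9/5), attained only by arithmetic progressions.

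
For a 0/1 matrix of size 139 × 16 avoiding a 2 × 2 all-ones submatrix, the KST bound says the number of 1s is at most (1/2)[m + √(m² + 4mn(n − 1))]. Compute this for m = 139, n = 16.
z(139, 16; 2, 2) ≤ (1/2)[139 + √(139² + 4·139·16·15)] = (1/2)[139 + √152761] = 264.9233

Kővári–Sós–Turán: let r_1, ..., r_139 be the row sums and z = Σ r_i the total number of 1s. Each pair of columns can share at most one row with both entries 1 (else a 2×2 all-ones block appears), so Σ_i C(r_i, 2) ≤ C(16, 2) = 120. By convexity Σ_i C(r_i, 2) ≥ 139·C(z/139, 2) = z(z − 139)/(2·139), giving z² − 139z − 139·16·15 ≤ 0 and hence z ≤ (1/2)[139 + √(19321 + 4·33360)] = (1/2)[139 + √152761] ≈ (1/2)(139 + 390.8465) = 264.9233.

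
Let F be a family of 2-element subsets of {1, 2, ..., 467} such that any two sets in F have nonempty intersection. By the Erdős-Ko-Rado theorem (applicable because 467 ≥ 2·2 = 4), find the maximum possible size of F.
max |F| = C(466, 1) = 466

The Erdős-Ko-Rado theorem states: for n ≥ 2k, an intersecting family of k-subsets of an n-element set has size at most C(n − 1, k − 1), with equality for 'star' families {A ⊆ [n] : |A| = k, i ∈ A} (fix an element i). For n = 467, k = 2: C(466, 1) = 466.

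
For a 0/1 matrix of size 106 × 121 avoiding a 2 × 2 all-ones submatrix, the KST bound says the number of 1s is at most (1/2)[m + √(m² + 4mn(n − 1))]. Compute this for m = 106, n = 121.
z(106, 121; 2, 2) ≤ (1/2)[106 + √(106² + 4·106·121·120)] = (1/2)[106 + √6167716] = 1294.7443

Kővári–Sós–Turán: let r_1, ..., r_106 be the row sums and z = Σ r_i the total number of 1s. Each pair of columns can share at most one row with both entries 1 (else a 2×2 all-ones block appears), so Σ_i C(r_i, 2) ≤ C(121, 2) = 7260. By convexity Σ_i C(r_i, 2) ≥ 106·C(z/106, 2) = z(z − 106)/(2·106), giving z² − 106z − 106·121·120 ≤ 0 and hence z ≤ (1/2)[106 + √(11236 + 4·1539120)] = (1/2)[106 + √6167716] ≈ (1/2)(106 + 2483.4887) = 1294.7443.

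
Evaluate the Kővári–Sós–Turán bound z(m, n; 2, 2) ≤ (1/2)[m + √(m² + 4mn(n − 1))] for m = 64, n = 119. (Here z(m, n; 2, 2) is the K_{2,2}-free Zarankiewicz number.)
z(64, 119; 2, 2) ≤ (1/2)[64 + √(64² + 4·64·119·118)] = (1/2)[64 + √3598848] = 980.5315

Kővári–Sós–Turán: let r_1, ..., r_64 be the row sums and z = Σ r_i the total number of 1s. Each pair of columns can share at most one row with both entries 1 (else a 2×2 all-ones block appears), so Σ_i C(r_i, 2) ≤ C(119, 2) = 7021. By convexity Σ_i C(r_i, 2) ≥ 64·C(z/64, 2) = z(z − 64)/(2·64), giving z² − 64z − 64·119·118 ≤ 0 and hence z ≤ (1/2)[64 + √(4096 + 4·898688)] = (1/2)[64 + √3598848] ≈ (1/2)(64 + 1897.063) = 980.5315.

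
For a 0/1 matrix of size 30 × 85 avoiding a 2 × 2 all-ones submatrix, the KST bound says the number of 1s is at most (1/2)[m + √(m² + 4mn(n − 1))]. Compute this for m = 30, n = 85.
z(30, 85; 2, 2) ≤ (1/2)[30 + √(30² + 4·30·85·84)] = (1/2)[30 + √857700] = 478.0605

Kővári–Sós–Turán: let r_1, ..., r_30 be the row sums and z = Σ r_i the total number of 1s. Each pair of columns can share at most one row with both entries 1 (else a 2×2 all-ones block appears), so Σ_i C(r_i, 2) ≤ C(85, 2) = 3570. By convexity Σ_i C(r_i, 2) ≥ 30·C(z/30, 2) = z(z − 30)/(2·30), giving z² − 30z − 30·85·84 ≤ 0 and hence z ≤ (1/2)[30 + √(900 + 4·214200)] = (1/2)[30 + √857700] ≈ (1/2)(30 + 926.1209) = 478.0605.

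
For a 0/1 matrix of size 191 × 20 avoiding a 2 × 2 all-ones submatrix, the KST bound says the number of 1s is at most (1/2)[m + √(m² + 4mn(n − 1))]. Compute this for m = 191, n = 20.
z(191, 20; 2, 2) ≤ (1/2)[191 + √(191² + 4·191·20·19)] = (1/2)[191 + √326801] = 381.3326

Kővári–Sós–Turán: let r_1, ..., r_191 be the row sums and z = Σ r_i the total number of 1s. Each pair of columns can share at most one row with both entries 1 (else a 2×2 all-ones block appears), so Σ_i C(r_i, 2) ≤ C(20, 2) = 190. By convexity Σ_i C(r_i, 2) ≥ 191·C(z/191, 2) = z(z − 191)/(2·191), giving z² − 191z − 191·20·19 ≤ 0 and hence z ≤ (1/2)[191 + √(36481 + 4·72580)] = (1/2)[191 + √326801] ≈ (1/2)(191 + 571.6651) = 381.3326.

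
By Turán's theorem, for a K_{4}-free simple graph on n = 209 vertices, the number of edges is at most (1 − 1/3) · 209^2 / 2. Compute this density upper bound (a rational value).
Turán density bound = (2/3) · 209^2/2 = 43681/3 ≈ 14560.3333

Turán's theorem: ex(n, K_{r+1}) is achieved by the complete r-partite Turán graph T(n, r) with parts as balanced as possible, and is at most (1 − 1/r) · n^2/2. For r = 3, n = 209: the density bound is (2/3) · 43681/2 = 43681/3 ≈ 14560.3333. The integer-valued extremum is e(T(209, 3)) = 14560, which is strictly less than the density bound 43681/3 since 3 ∤ 209 (the parts of T(209, 3) cannot all be equal).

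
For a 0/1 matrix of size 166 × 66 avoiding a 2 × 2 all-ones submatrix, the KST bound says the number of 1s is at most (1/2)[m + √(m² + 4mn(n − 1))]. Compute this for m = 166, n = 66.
z(166, 66; 2, 2) ≤ (1/2)[166 + √(166² + 4·166·66·65)] = (1/2)[166 + √2876116] = 930.9558

Kővári–Sós–Turán: let r_1, ..., r_166 be the row sums and z = Σ r_i the total number of 1s. Each pair of columns can share at most one row with both entries 1 (else a 2×2 all-ones block appears), so Σ_i C(r_i, 2) ≤ C(66, 2) = 2145. By convexity Σ_i C(r_i, 2) ≥ 166·C(z/166, 2) = z(z − 166)/(2·166), giving z² − 166z − 166·66·65 ≤ 0 and hence z ≤ (1/2)[166 + √(27556 + 4·712140)] = (1/2)[166 + √2876116] ≈ (1/2)(166 + 1695.9116) = 930.9558.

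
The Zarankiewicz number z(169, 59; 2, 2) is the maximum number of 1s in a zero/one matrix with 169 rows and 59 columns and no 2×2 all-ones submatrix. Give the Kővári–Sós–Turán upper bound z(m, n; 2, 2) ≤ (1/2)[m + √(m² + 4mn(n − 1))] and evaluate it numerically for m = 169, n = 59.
z(169, 59; 2, 2) ≤ (1/2)[169 + √(169² + 4·169·59·58)] = (1/2)[169 + √2341833] = 849.6524

Kővári–Sós–Turán: let r_1, ..., r_169 be the row sums and z = Σ r_i the total number of 1s. Each pair of columns can share at most one row with both entries 1 (else a 2×2 all-ones block appears), so Σ_i C(r_i, 2) ≤ C(59, 2) = 1711. By convexity Σ_i C(r_i, 2) ≥ 169·C(z/169, 2) = z(z − 169)/(2·169), giving z² − 169z − 169·59·58 ≤ 0 and hence z ≤ (1/2)[169 + √(28561 + 4·578318)] = (1/2)[169 + √2341833] ≈ (1/2)(169 + 1530.3049) = 849.6524.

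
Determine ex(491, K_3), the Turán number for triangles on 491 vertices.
ex(491, K_3) = ⌊491^2/4⌋ = 60270

Mantel (1907): a triangle-free graph on n vertices has at most ⌊n^2/4⌋ edges, with equality for the complete bipartite graph K_{⌊n/2⌋, ⌈n/2⌉}. For n = 491: ⌊491^2/4⌋ = ⌊241081/4⌋ = 60270. The extremal graph is K_{245, 246}, which has 245·246 = 60270 edges.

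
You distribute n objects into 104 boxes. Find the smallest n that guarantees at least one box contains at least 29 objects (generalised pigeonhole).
n = (29 − 1)·104 + 1 = 2913

By the generalised pigeonhole principle, to guarantee some box contains ≥ r objects we need more than (r − 1) · k objects total. Threshold: n = (r − 1) · k + 1. With r = 29 and k = 104: n = 28 · 104 + 1 = 2912 + 1 = 2913. For n = 2912 = 28 · 104, we can put exactly 28 objects in every box, avoiding 29 in any single one — so 2913 is tight.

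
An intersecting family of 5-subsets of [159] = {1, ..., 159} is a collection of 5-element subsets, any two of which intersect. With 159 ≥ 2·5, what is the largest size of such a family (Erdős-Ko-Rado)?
max |F| = C(158, 4) = 24992045

The Erdős-Ko-Rado theorem states: for n ≥ 2k, an intersecting family of k-subsets of an n-element set has size at most C(n − 1, k − 1), with equality for 'star' families {A ⊆ [n] : |A| = k, i ∈ A} (fix an element i). For n = 159, k = 5: C(158, 4) = 24992045.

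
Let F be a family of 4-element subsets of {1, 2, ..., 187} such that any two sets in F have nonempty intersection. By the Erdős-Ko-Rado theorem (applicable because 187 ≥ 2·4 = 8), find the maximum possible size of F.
max |F| = C(186, 3) = 1055240

Erdős-Ko-Rado (1961): when n ≥ 2k, max |F| = C(n−1, k−1). The bound is attained by the star {A : i ∈ A} for any fixed i ∈ [n]. Here C(187−1, 4−1) = C(186, 3) = 1055240.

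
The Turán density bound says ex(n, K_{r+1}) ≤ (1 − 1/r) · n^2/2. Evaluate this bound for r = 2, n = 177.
Turán density bound = (1/2) · 177^2/2 = 31329/4 ≈ 7832.25

Turán's theorem: ex(n, K_{r+1}) is achieved by the complete r-partite Turán graph T(n, r) with parts as balanced as possible, and is at most (1 − 1/r) · n^2/2. For r = 2, n = 177: the density bound is (1/2) · 31329/2 = 31329/4 ≈ 7832.25. The integer-valued extremum is e(T(177, 2)) = 7832, which is strictly less than the density bound 31329/4 since 2 ∤ 177 (the parts of T(177, 2) cannot all be equal).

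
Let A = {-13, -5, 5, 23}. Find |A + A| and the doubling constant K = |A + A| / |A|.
K = |A + A| / |A| = 9/4

Enumerate A + A = {a + b : a, b ∈ A}. With |A| = 4, there are |A|^2 = 16 ordered sum pairs; collecting distinct values, A + A = {-26, -18, -10, -8, 0, 10, 18, 28, 46}, so |A + A| = 9. Thus K = 9/4. For comparison, the minimum possible |A + A| over all 4-element sets is 2·4 − 1 = 7 (so min K = 7/4), attained only by arithmetic progressions.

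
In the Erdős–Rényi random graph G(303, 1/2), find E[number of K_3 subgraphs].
E[# K_3] = C(303, 3) · (1/2)^C(3, 2) = 4590551 / 2^3 = 573818.875

For each 3-subset S of vertices (there are C(303, 3) = 4590551 such S), let X_S = 1 if S induces a K_3 (all C(3, 2) = 3 edges present). Then P(X_S = 1) = (1/2)^3 = 1/8. By linearity of expectation, E[# K_3] = C(303, 3) · (1/2)^3 = 4590551 / 8 = 573818.875.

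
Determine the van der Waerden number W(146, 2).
W(146, 2) = 146 + 1 = 147

A 2-term AP is any pair of integers, so a monochromatic 2-AP exists iff some colour is used at least twice. With 146 colours, the colouring i ↦ i on {1, ..., 146} uses each colour once, avoiding any monochromatic pair, so W(146, 2) > 146. For {1, ..., 147}, pigeonhole forces two integers of the same colour, which form a monochromatic 2-AP. Hence W(146, 2) = 147.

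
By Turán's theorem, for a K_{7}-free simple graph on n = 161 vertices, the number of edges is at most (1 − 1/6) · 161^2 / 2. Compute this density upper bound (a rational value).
Turán density bound = (5/6) · 161^2/2 = 129605/12 ≈ 10800.4167

Turán's theorem: ex(n, K_{r+1}) is achieved by the complete r-partite Turán graph T(n, r) with parts as balanced as possible, and is at most (1 − 1/r) · n^2/2. For r = 6, n = 161: the density bound is (5/6) · 25921/2 = 129605/12 ≈ 10800.4167. The integer-valued extremum is e(T(161, 6)) = 10800, which is strictly less than the density bound 129605/12 since 6 ∤ 161 (the parts of T(161, 6) cannot all be equal).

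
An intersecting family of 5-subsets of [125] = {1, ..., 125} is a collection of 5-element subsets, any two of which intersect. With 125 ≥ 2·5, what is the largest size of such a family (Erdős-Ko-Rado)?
max |F| = C(124, 4) = 9381251

Erdős-Ko-Rado (1961): when n ≥ 2k, max |F| = C(n−1, k−1). The bound is attained by the star {A : i ∈ A} for any fixed i ∈ [n]. Here C(125−1, 5−1) = C(124, 4) = 9381251.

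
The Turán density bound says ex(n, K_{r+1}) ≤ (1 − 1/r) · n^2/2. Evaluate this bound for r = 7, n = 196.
Turán density bound = (6/7) · 196^2/2 = 16464

Turán's theorem: ex(n, K_{r+1}) is achieved by the complete r-partite Turán graph T(n, r) with parts as balanced as possible, and is at most (1 − 1/r) · n^2/2. For r = 7, n = 196: the density bound is (6/7) · 38416/2 = 16464. Since 7 ∣ 196, the Turán graph T(196, 7) has parts of equal size 28, and its edge count e(T(196, 7)) = 16464 attains the density bound exactly.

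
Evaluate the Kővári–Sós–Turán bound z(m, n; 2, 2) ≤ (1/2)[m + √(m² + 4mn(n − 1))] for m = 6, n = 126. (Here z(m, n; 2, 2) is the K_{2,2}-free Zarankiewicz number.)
z(6, 126; 2, 2) ≤ (1/2)[6 + √(6² + 4·6·126·125)] = (1/2)[6 + √378036] = 310.4232

Kővári–Sós–Turán: let r_1, ..., r_6 be the row sums and z = Σ r_i the total number of 1s. Each pair of columns can share at most one row with both entries 1 (else a 2×2 all-ones block appears), so Σ_i C(r_i, 2) ≤ C(126, 2) = 7875. By convexity Σ_i C(r_i, 2) ≥ 6·C(z/6, 2) = z(z − 6)/(2·6), giving z² − 6z − 6·126·125 ≤ 0 and hence z ≤ (1/2)[6 + √(36 + 4·94500)] = (1/2)[6 + √378036] ≈ (1/2)(6 + 614.8463) = 310.4232.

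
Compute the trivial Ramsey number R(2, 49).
R(2, 49) = 49

R(2, k) = k for all k ≥ 2: in a 2-colouring of K_k, either some edge is red (a red K_2) or all edges are blue (a blue K_k). And K_{48} coloured all-blue has no blue K_49, so R(2, 49) > 48. Hence R(2, 49) = 49.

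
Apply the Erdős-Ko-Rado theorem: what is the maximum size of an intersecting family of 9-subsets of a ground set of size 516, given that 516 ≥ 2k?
max |F| = C(515, 8) = 116200961478394560

Erdős-Ko-Rado (1961): when n ≥ 2k, max |F| = C(n−1, k−1). The bound is attained by the star {A : i ∈ A} for any fixed i ∈ [n]. Here C(516−1, 9−1) = C(515, 8) = 116200961478394560.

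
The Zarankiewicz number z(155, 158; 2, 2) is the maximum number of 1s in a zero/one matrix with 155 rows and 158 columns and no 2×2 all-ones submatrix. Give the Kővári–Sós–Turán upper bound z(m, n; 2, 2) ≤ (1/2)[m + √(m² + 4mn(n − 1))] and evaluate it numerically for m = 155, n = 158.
z(155, 158; 2, 2) ≤ (1/2)[155 + √(155² + 4·155·158·157)] = (1/2)[155 + √15403745] = 2039.8803

Kővári–Sós–Turán: let r_1, ..., r_155 be the row sums and z = Σ r_i the total number of 1s. Each pair of columns can share at most one row with both entries 1 (else a 2×2 all-ones block appears), so Σ_i C(r_i, 2) ≤ C(158, 2) = 12403. By convexity Σ_i C(r_i, 2) ≥ 155·C(z/155, 2) = z(z − 155)/(2·155), giving z² − 155z − 155·158·157 ≤ 0 and hence z ≤ (1/2)[155 + √(24025 + 4·3844930)] = (1/2)[155 + √15403745] ≈ (1/2)(155 + 3924.7605) = 2039.8803.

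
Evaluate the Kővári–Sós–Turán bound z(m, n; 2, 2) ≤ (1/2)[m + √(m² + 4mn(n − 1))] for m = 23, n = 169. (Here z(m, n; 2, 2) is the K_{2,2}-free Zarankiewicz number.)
z(23, 169; 2, 2) ≤ (1/2)[23 + √(23² + 4·23·169·168)] = (1/2)[23 + √2612593] = 819.6759

Kővári–Sós–Turán: let r_1, ..., r_23 be the row sums and z = Σ r_i the total number of 1s. Each pair of columns can share at most one row with both entries 1 (else a 2×2 all-ones block appears), so Σ_i C(r_i, 2) ≤ C(169, 2) = 14196. By convexity Σ_i C(r_i, 2) ≥ 23·C(z/23, 2) = z(z − 23)/(2·23), giving z² − 23z − 23·169·168 ≤ 0 and hence z ≤ (1/2)[23 + √(529 + 4·653016)] = (1/2)[23 + √2612593] ≈ (1/2)(23 + 1616.3518) = 819.6759.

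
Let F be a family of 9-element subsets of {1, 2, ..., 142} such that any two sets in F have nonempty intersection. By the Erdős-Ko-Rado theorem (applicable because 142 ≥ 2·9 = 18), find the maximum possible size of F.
max |F| = C(141, 8) = 3165326793495

The Erdős-Ko-Rado theorem states: for n ≥ 2k, an intersecting family of k-subsets of an n-element set has size at most C(n − 1, k − 1), with equality for 'star' families {A ⊆ [n] : |A| = k, i ∈ A} (fix an element i). For n = 142, k = 9: C(141, 8) = 3165326793495.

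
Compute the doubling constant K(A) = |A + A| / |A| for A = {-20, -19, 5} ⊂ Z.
K = |A + A| / |A| = 6/3 = 2

Enumerate A + A = {a + b : a, b ∈ A}. With |A| = 3, there are |A|^2 = 9 ordered sum pairs; collecting distinct values, A + A = {-40, -39, -38, -15, -14, 10}, so |A + A| = 6. Thus K = 6/3 = 2. For comparison, the minimum possible |A + A| over all 3-element sets is 2·3 − 1 = 5 (so min K = 5/3), attained only by arithmetic progressions.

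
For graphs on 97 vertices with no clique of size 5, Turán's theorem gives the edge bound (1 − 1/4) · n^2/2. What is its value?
Turán density bound = (3/4) · 97^2/2 = 28227/8 ≈ 3528.375

Turán's theorem: ex(n, K_{r+1}) is achieved by the complete r-partite Turán graph T(n, r) with parts as balanced as possible, and is at most (1 − 1/r) · n^2/2. For r = 4, n = 97: the density bound is (3/4) · 9409/2 = 28227/8 ≈ 3528.375. The integer-valued extremum is e(T(97, 4)) = 3528, which is strictly less than the density bound 28227/8 since 4 ∤ 97 (the parts of T(97, 4) cannot all be equal).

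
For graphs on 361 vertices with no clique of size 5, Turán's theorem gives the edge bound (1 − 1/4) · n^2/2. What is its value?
Turán density bound = (3/4) · 361^2/2 = 390963/8 ≈ 48870.375

Turán's theorem: ex(n, K_{r+1}) is achieved by the complete r-partite Turán graph T(n, r) with parts as balanced as possible, and is at most (1 − 1/r) · n^2/2. For r = 4, n = 361: the density bound is (3/4) · 130321/2 = 390963/8 ≈ 48870.375. The integer-valued extremum is e(T(361, 4)) = 48870, which is strictly less than the density bound 390963/8 since 4 ∤ 361 (the parts of T(361, 4) cannot all be equal).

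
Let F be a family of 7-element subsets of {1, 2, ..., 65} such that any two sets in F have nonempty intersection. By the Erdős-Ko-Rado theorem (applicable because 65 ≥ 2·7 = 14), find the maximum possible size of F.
max |F| = C(64, 6) = 74974368

The Erdős-Ko-Rado theorem states: for n ≥ 2k, an intersecting family of k-subsets of an n-element set has size at most C(n − 1, k − 1), with equality for 'star' families {A ⊆ [n] : |A| = k, i ∈ A} (fix an element i). For n = 65, k = 7: C(64, 6) = 74974368.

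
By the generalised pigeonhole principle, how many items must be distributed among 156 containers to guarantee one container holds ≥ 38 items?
n = (38 − 1)·156 + 1 = 5773

By the generalised pigeonhole principle, to guarantee some box contains ≥ r objects we need more than (r − 1) · k objects total. Threshold: n = (r − 1) · k + 1. With r = 38 and k = 156: n = 37 · 156 + 1 = 5772 + 1 = 5773. For n = 5772 = 37 · 156, we can put exactly 37 objects in every box, avoiding 38 in any single one — so 5773 is tight.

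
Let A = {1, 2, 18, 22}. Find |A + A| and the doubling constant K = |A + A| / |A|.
K = |A + A| / |A| = 10/4 = 5/2

Enumerate A + A = {a + b : a, b ∈ A}. With |A| = 4, there are |A|^2 = 16 ordered sum pairs; collecting distinct values, A + A = {2, 3, 4, 19, 20, 23, 24, 36, 40, 44}, so |A + A| = 10. Thus K = 10/4 = 5/2. For comparison, the minimum possible |A + A| over all 4-element sets is 2·4 − 1 = 7 (so min K = 7/4), attained only by arithmetic progressions.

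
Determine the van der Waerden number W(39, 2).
W(39, 2) = 39 + 1 = 40

A 2-term AP is any pair of integers, so a monochromatic 2-AP exists iff some colour is used at least twice. With 39 colours, the colouring i ↦ i on {1, ..., 39} uses each colour once, avoiding any monochromatic pair, so W(39, 2) > 39. For {1, ..., 40}, pigeonhole forces two integers of the same colour, which form a monochromatic 2-AP. Hence W(39, 2) = 40.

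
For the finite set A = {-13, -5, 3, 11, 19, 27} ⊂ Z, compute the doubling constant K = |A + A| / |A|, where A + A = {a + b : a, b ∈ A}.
K = |A + A| / |A| = 11/6

Enumerate A + A = {a + b : a, b ∈ A}. With |A| = 6, there are |A|^2 = 36 ordered sum pairs; collecting distinct values, A + A = {-26, -18, -10, -2, 6, 14, 22, 30, 38, 46, 54}, so |A + A| = 11. Thus K = 11/6. Here |A + A| = 2|A| − 1 = 11, the minimum possible — so K = 11/6 is minimal, which holds iff A is an arithmetic progression.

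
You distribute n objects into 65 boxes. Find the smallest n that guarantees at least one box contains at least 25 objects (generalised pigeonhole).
n = (25 − 1)·65 + 1 = 1561

By the generalised pigeonhole principle, to guarantee some box contains ≥ r objects we need more than (r − 1) · k objects total. Threshold: n = (r − 1) · k + 1. With r = 25 and k = 65: n = 24 · 65 + 1 = 1560 + 1 = 1561. For n = 1560 = 24 · 65, we can put exactly 24 objects in every box, avoiding 25 in any single one — so 1561 is tight.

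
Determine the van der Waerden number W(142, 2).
W(142, 2) = 142 + 1 = 143

A 2-term AP is any pair of integers, so a monochromatic 2-AP exists iff some colour is used at least twice. With 142 colours, the colouring i ↦ i on {1, ..., 142} uses each colour once, avoiding any monochromatic pair, so W(142, 2) > 142. For {1, ..., 143}, pigeonhole forces two integers of the same colour, which form a monochromatic 2-AP. Hence W(142, 2) = 143.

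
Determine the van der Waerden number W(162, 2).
W(162, 2) = 162 + 1 = 163

A 2-term AP is any pair of integers, so a monochromatic 2-AP exists iff some colour is used at least twice. With 162 colours, the colouring i ↦ i on {1, ..., 162} uses each colour once, avoiding any monochromatic pair, so W(162, 2) > 162. For {1, ..., 163}, pigeonhole forces two integers of the same colour, which form a monochromatic 2-AP. Hence W(162, 2) = 163.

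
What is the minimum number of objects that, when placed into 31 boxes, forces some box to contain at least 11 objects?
n = (11 − 1)·31 + 1 = 311

By the generalised pigeonhole principle, to guarantee some box contains ≥ r objects we need more than (r − 1) · k objects total. Threshold: n = (r − 1) · k + 1. With r = 11 and k = 31: n = 10 · 31 + 1 = 310 + 1 = 311. For n = 310 = 10 · 31, we can put exactly 10 objects in every box, avoiding 11 in any single one — so 311 is tight.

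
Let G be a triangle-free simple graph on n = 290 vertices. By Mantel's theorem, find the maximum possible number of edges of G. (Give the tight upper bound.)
ex(290, K_3) = ⌊290^2/4⌋ = 21025

Mantel (1907): a triangle-free graph on n vertices has at most ⌊n^2/4⌋ edges, with equality for the complete bipartite graph K_{⌊n/2⌋, ⌈n/2⌉}. For n = 290: ⌊290^2/4⌋ = ⌊84100/4⌋ = 21025. The extremal graph is K_{145, 145}, which has 145·145 = 21025 edges.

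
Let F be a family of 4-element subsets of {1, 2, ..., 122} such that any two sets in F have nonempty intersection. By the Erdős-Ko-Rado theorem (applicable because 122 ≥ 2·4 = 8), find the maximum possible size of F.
max |F| = C(121, 3) = 287980

Erdős-Ko-Rado (1961): when n ≥ 2k, max |F| = C(n−1, k−1). The bound is attained by the star {A : i ∈ A} for any fixed i ∈ [n]. Here C(122−1, 4−1) = C(121, 3) = 287980.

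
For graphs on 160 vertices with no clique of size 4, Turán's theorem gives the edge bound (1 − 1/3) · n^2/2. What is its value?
Turán density bound = (2/3) · 160^2/2 = 25600/3 ≈ 8533.3333

Turán's theorem: ex(n, K_{r+1}) is achieved by the complete r-partite Turán graph T(n, r) with parts as balanced as possible, and is at most (1 − 1/r) · n^2/2. For r = 3, n = 160: the density bound is (2/3) · 25600/2 = 25600/3 ≈ 8533.3333. The integer-valued extremum is e(T(160, 3)) = 8533, which is strictly less than the density bound 25600/3 since 3 ∤ 160 (the parts of T(160, 3) cannot all be equal).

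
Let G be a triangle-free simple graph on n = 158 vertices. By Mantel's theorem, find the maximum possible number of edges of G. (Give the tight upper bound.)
ex(158, K_3) = ⌊158^2/4⌋ = 6241

Mantel (1907): a triangle-free graph on n vertices has at most ⌊n^2/4⌋ edges, with equality for the complete bipartite graph K_{⌊n/2⌋, ⌈n/2⌉}. For n = 158: ⌊158^2/4⌋ = ⌊24964/4⌋ = 6241. The extremal graph is K_{79, 79}, which has 79·79 = 6241 edges.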